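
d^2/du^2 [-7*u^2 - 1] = -14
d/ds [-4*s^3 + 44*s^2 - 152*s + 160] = -12*s^2 + 88*s - 152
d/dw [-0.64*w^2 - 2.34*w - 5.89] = -1.28*w - 2.34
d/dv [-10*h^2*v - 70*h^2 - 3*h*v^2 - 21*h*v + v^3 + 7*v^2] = -10*h^2 - 6*h*v - 21*h + 3*v^2 + 14*v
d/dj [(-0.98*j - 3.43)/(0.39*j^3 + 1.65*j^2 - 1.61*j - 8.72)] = (0.7644*j^3 + 5.6301*j^2 + 11.319*j + 3.0233)/(0.1521*j^6 + 1.287*j^5 + 1.4667*j^4 - 12.1146*j^3 - 26.1839*j^2 + 28.0784*j + 76.0384)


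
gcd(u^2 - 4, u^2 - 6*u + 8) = u - 2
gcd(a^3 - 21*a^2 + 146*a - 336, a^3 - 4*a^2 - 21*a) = a - 7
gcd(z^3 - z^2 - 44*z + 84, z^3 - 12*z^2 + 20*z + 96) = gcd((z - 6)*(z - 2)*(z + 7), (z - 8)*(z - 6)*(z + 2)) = z - 6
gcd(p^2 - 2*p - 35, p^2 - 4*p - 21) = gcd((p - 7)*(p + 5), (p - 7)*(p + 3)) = p - 7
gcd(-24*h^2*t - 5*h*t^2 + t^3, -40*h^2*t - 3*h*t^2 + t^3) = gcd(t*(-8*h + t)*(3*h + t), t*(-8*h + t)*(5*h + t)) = -8*h*t + t^2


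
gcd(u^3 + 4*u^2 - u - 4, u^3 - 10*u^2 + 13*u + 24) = u + 1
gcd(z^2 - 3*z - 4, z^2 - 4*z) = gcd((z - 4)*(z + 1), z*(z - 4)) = z - 4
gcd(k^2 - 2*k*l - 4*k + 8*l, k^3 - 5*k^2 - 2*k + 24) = k - 4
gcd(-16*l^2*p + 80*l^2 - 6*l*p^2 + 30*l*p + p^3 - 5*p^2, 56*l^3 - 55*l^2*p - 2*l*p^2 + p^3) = -8*l + p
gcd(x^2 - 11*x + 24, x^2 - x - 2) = 1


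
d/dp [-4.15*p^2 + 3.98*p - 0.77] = 3.98 - 8.3*p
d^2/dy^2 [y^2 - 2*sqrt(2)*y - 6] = 2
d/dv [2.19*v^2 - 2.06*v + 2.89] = 4.38*v - 2.06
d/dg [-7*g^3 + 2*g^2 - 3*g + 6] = -21*g^2 + 4*g - 3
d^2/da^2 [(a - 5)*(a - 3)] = 2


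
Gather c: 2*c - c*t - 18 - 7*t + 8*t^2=c*(2 - t) + 8*t^2 - 7*t - 18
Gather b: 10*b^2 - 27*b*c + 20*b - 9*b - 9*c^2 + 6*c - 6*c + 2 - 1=10*b^2 + b*(11 - 27*c) - 9*c^2 + 1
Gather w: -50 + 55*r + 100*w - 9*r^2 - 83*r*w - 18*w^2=-9*r^2 + 55*r - 18*w^2 + w*(100 - 83*r) - 50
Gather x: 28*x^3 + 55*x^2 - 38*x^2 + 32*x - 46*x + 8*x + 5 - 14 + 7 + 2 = 28*x^3 + 17*x^2 - 6*x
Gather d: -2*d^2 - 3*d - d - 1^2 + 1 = -2*d^2 - 4*d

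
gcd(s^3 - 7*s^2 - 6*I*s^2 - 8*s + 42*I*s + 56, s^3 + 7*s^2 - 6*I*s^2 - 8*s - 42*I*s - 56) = s^2 - 6*I*s - 8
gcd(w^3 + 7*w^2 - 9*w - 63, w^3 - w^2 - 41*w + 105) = w^2 + 4*w - 21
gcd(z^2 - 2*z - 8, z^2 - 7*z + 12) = z - 4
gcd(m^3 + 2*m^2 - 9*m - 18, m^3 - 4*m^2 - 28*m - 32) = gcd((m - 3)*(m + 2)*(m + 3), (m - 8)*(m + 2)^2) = m + 2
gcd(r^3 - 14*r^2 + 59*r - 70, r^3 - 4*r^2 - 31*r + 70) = r^2 - 9*r + 14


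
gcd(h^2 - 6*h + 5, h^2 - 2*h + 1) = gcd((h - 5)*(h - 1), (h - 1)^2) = h - 1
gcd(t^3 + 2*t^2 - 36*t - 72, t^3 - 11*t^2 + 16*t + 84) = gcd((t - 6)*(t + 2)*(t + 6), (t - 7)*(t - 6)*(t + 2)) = t^2 - 4*t - 12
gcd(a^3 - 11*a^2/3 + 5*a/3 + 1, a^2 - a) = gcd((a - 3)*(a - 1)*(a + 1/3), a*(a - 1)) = a - 1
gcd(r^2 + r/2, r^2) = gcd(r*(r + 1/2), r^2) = r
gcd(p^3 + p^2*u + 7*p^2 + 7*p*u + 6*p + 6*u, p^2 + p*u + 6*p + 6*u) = p^2 + p*u + 6*p + 6*u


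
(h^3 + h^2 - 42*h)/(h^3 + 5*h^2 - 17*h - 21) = h*(h - 6)/(h^2 - 2*h - 3)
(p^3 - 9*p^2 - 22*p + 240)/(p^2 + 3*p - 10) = (p^2 - 14*p + 48)/(p - 2)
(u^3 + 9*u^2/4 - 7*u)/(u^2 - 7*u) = (u^2 + 9*u/4 - 7)/(u - 7)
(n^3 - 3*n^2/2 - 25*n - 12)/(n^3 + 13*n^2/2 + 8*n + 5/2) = (n^2 - 2*n - 24)/(n^2 + 6*n + 5)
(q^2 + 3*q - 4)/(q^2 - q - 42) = (-q^2 - 3*q + 4)/(-q^2 + q + 42)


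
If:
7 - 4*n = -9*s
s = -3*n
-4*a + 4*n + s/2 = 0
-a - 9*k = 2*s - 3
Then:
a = 35/248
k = 1045/2232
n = 7/31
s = -21/31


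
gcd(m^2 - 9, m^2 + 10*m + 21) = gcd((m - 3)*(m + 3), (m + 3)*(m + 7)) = m + 3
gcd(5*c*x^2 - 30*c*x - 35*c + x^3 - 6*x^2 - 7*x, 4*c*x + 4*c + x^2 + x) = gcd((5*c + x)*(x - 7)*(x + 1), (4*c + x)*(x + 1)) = x + 1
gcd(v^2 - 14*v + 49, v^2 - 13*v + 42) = v - 7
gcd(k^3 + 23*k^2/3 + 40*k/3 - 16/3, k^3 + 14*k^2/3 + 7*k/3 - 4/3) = k^2 + 11*k/3 - 4/3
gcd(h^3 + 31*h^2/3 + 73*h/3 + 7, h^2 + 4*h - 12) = 1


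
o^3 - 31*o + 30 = (o - 5)*(o - 1)*(o + 6)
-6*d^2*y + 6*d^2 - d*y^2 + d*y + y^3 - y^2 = (-3*d + y)*(2*d + y)*(y - 1)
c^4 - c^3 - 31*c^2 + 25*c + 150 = (c - 5)*(c - 3)*(c + 2)*(c + 5)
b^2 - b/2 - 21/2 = (b - 7/2)*(b + 3)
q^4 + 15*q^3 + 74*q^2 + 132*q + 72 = (q + 1)*(q + 2)*(q + 6)^2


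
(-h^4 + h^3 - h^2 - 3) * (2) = -2*h^4 + 2*h^3 - 2*h^2 - 6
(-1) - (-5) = 4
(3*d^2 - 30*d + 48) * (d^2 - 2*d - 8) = 3*d^4 - 36*d^3 + 84*d^2 + 144*d - 384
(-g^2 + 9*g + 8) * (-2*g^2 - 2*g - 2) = 2*g^4 - 16*g^3 - 32*g^2 - 34*g - 16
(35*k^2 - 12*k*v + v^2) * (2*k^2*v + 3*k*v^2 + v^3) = 70*k^4*v + 81*k^3*v^2 + k^2*v^3 - 9*k*v^4 + v^5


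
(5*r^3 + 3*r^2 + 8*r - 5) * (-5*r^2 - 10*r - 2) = -25*r^5 - 65*r^4 - 80*r^3 - 61*r^2 + 34*r + 10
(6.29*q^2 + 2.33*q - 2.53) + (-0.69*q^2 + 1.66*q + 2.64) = 5.6*q^2 + 3.99*q + 0.11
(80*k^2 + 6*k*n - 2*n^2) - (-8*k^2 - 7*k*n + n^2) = 88*k^2 + 13*k*n - 3*n^2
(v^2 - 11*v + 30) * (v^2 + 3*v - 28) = v^4 - 8*v^3 - 31*v^2 + 398*v - 840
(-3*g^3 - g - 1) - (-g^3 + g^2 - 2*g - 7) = -2*g^3 - g^2 + g + 6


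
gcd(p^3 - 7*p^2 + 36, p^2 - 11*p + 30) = p - 6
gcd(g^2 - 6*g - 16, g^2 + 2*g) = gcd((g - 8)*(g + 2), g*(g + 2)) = g + 2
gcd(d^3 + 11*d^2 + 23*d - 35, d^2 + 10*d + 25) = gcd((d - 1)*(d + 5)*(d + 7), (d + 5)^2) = d + 5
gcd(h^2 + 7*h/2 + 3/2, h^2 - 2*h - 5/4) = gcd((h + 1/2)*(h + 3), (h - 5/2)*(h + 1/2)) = h + 1/2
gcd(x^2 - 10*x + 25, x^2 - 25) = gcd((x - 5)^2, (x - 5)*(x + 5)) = x - 5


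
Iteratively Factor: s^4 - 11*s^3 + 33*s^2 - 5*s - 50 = (s + 1)*(s^3 - 12*s^2 + 45*s - 50) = (s - 2)*(s + 1)*(s^2 - 10*s + 25) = (s - 5)*(s - 2)*(s + 1)*(s - 5)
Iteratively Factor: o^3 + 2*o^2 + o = (o + 1)*(o^2 + o) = o*(o + 1)*(o + 1)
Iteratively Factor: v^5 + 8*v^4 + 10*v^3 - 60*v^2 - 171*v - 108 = (v + 4)*(v^4 + 4*v^3 - 6*v^2 - 36*v - 27) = (v + 3)*(v + 4)*(v^3 + v^2 - 9*v - 9) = (v + 1)*(v + 3)*(v + 4)*(v^2 - 9) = (v - 3)*(v + 1)*(v + 3)*(v + 4)*(v + 3)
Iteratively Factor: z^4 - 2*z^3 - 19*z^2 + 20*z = (z - 1)*(z^3 - z^2 - 20*z) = (z - 5)*(z - 1)*(z^2 + 4*z) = (z - 5)*(z - 1)*(z + 4)*(z)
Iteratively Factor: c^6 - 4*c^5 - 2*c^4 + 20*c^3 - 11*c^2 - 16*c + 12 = (c - 1)*(c^5 - 3*c^4 - 5*c^3 + 15*c^2 + 4*c - 12) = (c - 3)*(c - 1)*(c^4 - 5*c^2 + 4) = (c - 3)*(c - 1)*(c + 2)*(c^3 - 2*c^2 - c + 2) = (c - 3)*(c - 1)^2*(c + 2)*(c^2 - c - 2) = (c - 3)*(c - 2)*(c - 1)^2*(c + 2)*(c + 1)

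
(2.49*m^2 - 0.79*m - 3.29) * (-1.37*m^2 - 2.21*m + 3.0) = -3.4113*m^4 - 4.4206*m^3 + 13.7232*m^2 + 4.9009*m - 9.87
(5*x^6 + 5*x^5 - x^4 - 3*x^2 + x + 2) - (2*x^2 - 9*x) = 5*x^6 + 5*x^5 - x^4 - 5*x^2 + 10*x + 2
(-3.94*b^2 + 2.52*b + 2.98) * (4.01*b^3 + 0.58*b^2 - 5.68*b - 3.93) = -15.7994*b^5 + 7.82*b^4 + 35.7906*b^3 + 2.899*b^2 - 26.83*b - 11.7114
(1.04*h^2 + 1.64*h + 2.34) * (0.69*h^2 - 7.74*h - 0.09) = 0.7176*h^4 - 6.918*h^3 - 11.1726*h^2 - 18.2592*h - 0.2106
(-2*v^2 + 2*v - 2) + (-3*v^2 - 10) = -5*v^2 + 2*v - 12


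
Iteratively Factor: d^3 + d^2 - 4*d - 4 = (d - 2)*(d^2 + 3*d + 2) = (d - 2)*(d + 2)*(d + 1)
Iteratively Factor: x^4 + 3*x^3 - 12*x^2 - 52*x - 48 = (x + 3)*(x^3 - 12*x - 16) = (x - 4)*(x + 3)*(x^2 + 4*x + 4) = (x - 4)*(x + 2)*(x + 3)*(x + 2)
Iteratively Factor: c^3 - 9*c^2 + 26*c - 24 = (c - 2)*(c^2 - 7*c + 12) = (c - 3)*(c - 2)*(c - 4)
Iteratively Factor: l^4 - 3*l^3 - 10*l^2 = (l + 2)*(l^3 - 5*l^2) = l*(l + 2)*(l^2 - 5*l) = l^2*(l + 2)*(l - 5)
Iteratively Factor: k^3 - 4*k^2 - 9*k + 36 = (k - 4)*(k^2 - 9) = (k - 4)*(k + 3)*(k - 3)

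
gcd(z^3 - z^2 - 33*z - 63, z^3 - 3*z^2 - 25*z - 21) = z^2 - 4*z - 21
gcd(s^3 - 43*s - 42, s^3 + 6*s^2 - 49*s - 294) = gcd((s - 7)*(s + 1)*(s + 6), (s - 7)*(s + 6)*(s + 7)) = s^2 - s - 42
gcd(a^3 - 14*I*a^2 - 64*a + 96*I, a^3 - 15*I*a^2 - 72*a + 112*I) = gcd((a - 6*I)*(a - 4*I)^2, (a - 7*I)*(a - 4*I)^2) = a^2 - 8*I*a - 16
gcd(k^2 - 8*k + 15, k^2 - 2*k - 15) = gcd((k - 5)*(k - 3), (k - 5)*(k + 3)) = k - 5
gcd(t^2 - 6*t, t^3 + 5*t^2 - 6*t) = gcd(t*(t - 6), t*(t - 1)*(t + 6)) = t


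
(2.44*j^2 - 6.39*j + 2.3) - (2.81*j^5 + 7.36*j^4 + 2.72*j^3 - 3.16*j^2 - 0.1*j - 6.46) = -2.81*j^5 - 7.36*j^4 - 2.72*j^3 + 5.6*j^2 - 6.29*j + 8.76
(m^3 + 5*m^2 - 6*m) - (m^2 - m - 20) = m^3 + 4*m^2 - 5*m + 20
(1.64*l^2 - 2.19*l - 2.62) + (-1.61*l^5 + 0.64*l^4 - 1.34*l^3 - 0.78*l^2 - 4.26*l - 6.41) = -1.61*l^5 + 0.64*l^4 - 1.34*l^3 + 0.86*l^2 - 6.45*l - 9.03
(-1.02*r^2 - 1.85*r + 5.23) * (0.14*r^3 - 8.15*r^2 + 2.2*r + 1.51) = -0.1428*r^5 + 8.054*r^4 + 13.5657*r^3 - 48.2347*r^2 + 8.7125*r + 7.8973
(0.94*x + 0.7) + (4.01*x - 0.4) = 4.95*x + 0.3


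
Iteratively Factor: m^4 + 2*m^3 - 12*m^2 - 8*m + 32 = (m + 4)*(m^3 - 2*m^2 - 4*m + 8) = (m - 2)*(m + 4)*(m^2 - 4) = (m - 2)^2*(m + 4)*(m + 2)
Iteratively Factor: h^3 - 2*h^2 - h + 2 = (h - 2)*(h^2 - 1) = (h - 2)*(h - 1)*(h + 1)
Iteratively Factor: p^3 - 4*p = (p - 2)*(p^2 + 2*p) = (p - 2)*(p + 2)*(p)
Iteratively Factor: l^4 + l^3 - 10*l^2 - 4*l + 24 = (l - 2)*(l^3 + 3*l^2 - 4*l - 12) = (l - 2)^2*(l^2 + 5*l + 6) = (l - 2)^2*(l + 3)*(l + 2)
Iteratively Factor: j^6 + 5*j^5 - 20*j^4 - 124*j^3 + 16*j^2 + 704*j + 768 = (j + 2)*(j^5 + 3*j^4 - 26*j^3 - 72*j^2 + 160*j + 384) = (j + 2)*(j + 4)*(j^4 - j^3 - 22*j^2 + 16*j + 96) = (j + 2)^2*(j + 4)*(j^3 - 3*j^2 - 16*j + 48) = (j - 3)*(j + 2)^2*(j + 4)*(j^2 - 16) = (j - 4)*(j - 3)*(j + 2)^2*(j + 4)*(j + 4)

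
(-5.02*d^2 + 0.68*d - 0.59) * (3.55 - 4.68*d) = 23.4936*d^3 - 21.0034*d^2 + 5.1752*d - 2.0945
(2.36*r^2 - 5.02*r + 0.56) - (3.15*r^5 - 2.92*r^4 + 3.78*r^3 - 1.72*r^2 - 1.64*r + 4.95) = -3.15*r^5 + 2.92*r^4 - 3.78*r^3 + 4.08*r^2 - 3.38*r - 4.39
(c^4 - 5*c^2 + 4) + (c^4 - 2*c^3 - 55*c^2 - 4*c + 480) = 2*c^4 - 2*c^3 - 60*c^2 - 4*c + 484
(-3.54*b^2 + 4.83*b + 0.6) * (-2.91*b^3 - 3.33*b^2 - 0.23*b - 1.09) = 10.3014*b^5 - 2.2671*b^4 - 17.0157*b^3 + 0.7497*b^2 - 5.4027*b - 0.654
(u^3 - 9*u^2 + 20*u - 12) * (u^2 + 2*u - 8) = u^5 - 7*u^4 - 6*u^3 + 100*u^2 - 184*u + 96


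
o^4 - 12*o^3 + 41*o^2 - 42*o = o*(o - 7)*(o - 3)*(o - 2)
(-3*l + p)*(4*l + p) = -12*l^2 + l*p + p^2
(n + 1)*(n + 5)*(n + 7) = n^3 + 13*n^2 + 47*n + 35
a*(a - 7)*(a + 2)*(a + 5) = a^4 - 39*a^2 - 70*a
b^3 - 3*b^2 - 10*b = b*(b - 5)*(b + 2)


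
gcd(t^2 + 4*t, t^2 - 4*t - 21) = 1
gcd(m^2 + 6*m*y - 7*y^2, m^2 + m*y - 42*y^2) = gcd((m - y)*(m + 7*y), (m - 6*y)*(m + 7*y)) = m + 7*y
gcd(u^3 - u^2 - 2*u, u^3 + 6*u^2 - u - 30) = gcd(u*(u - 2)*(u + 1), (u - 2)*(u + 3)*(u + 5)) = u - 2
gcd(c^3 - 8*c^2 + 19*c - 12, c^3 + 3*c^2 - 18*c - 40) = c - 4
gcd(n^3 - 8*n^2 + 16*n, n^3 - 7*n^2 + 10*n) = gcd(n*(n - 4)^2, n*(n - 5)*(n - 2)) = n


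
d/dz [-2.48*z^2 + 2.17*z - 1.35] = 2.17 - 4.96*z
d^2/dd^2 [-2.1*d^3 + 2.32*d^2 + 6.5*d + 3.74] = 4.64 - 12.6*d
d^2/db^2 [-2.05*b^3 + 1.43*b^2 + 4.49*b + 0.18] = 2.86 - 12.3*b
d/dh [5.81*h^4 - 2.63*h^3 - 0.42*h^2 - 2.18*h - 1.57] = 23.24*h^3 - 7.89*h^2 - 0.84*h - 2.18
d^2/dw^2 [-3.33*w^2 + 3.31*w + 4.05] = -6.66000000000000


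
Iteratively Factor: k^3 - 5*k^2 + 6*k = (k - 2)*(k^2 - 3*k) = k*(k - 2)*(k - 3)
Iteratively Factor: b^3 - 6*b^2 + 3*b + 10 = (b - 2)*(b^2 - 4*b - 5) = (b - 5)*(b - 2)*(b + 1)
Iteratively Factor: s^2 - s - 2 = (s - 2)*(s + 1)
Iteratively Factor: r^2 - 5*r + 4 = (r - 1)*(r - 4)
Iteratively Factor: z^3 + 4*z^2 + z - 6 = (z + 3)*(z^2 + z - 2) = (z + 2)*(z + 3)*(z - 1)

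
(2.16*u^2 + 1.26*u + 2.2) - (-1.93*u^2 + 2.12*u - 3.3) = 4.09*u^2 - 0.86*u + 5.5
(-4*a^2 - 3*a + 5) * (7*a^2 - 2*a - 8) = -28*a^4 - 13*a^3 + 73*a^2 + 14*a - 40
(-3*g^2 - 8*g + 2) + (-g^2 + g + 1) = -4*g^2 - 7*g + 3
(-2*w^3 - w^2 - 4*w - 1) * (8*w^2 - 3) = -16*w^5 - 8*w^4 - 26*w^3 - 5*w^2 + 12*w + 3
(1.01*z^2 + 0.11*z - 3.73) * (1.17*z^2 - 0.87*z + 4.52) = 1.1817*z^4 - 0.75*z^3 + 0.1054*z^2 + 3.7423*z - 16.8596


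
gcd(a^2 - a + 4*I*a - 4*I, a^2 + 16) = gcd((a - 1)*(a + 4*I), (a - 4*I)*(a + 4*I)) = a + 4*I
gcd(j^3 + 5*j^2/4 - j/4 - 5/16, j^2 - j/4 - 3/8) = j + 1/2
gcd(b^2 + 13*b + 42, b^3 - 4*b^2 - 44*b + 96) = b + 6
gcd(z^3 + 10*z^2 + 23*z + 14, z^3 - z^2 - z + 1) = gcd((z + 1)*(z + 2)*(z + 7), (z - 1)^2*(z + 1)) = z + 1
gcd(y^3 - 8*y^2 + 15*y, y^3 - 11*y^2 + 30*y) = y^2 - 5*y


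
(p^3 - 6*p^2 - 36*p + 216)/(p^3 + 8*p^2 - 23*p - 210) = (p^2 - 12*p + 36)/(p^2 + 2*p - 35)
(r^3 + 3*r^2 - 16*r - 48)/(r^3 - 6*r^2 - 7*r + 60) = (r + 4)/(r - 5)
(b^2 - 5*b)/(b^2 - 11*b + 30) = b/(b - 6)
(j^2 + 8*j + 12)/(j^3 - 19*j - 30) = (j + 6)/(j^2 - 2*j - 15)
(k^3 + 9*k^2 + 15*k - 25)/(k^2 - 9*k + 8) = (k^2 + 10*k + 25)/(k - 8)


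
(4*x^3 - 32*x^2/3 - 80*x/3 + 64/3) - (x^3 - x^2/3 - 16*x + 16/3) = 3*x^3 - 31*x^2/3 - 32*x/3 + 16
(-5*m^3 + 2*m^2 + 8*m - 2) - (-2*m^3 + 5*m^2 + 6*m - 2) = -3*m^3 - 3*m^2 + 2*m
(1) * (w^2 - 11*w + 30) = w^2 - 11*w + 30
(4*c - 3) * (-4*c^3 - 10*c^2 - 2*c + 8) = -16*c^4 - 28*c^3 + 22*c^2 + 38*c - 24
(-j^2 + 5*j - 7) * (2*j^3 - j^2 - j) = -2*j^5 + 11*j^4 - 18*j^3 + 2*j^2 + 7*j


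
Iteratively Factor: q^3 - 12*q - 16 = (q + 2)*(q^2 - 2*q - 8) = (q + 2)^2*(q - 4)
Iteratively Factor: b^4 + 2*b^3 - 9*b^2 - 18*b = (b)*(b^3 + 2*b^2 - 9*b - 18) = b*(b - 3)*(b^2 + 5*b + 6) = b*(b - 3)*(b + 2)*(b + 3)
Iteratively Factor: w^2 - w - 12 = (w + 3)*(w - 4)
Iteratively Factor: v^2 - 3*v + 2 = (v - 2)*(v - 1)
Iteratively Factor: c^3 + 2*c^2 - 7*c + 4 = (c + 4)*(c^2 - 2*c + 1) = (c - 1)*(c + 4)*(c - 1)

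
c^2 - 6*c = c*(c - 6)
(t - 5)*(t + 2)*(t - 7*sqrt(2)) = t^3 - 7*sqrt(2)*t^2 - 3*t^2 - 10*t + 21*sqrt(2)*t + 70*sqrt(2)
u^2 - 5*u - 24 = (u - 8)*(u + 3)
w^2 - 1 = (w - 1)*(w + 1)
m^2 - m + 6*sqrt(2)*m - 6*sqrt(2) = (m - 1)*(m + 6*sqrt(2))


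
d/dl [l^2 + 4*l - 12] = 2*l + 4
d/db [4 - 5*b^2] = -10*b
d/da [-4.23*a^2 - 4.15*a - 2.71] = -8.46*a - 4.15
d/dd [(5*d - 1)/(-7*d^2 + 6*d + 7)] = (35*d^2 - 14*d + 41)/(49*d^4 - 84*d^3 - 62*d^2 + 84*d + 49)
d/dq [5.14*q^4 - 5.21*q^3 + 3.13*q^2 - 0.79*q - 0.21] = 20.56*q^3 - 15.63*q^2 + 6.26*q - 0.79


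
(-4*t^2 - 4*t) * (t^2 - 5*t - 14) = -4*t^4 + 16*t^3 + 76*t^2 + 56*t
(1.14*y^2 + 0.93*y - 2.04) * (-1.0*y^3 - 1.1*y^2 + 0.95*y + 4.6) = -1.14*y^5 - 2.184*y^4 + 2.1*y^3 + 8.3715*y^2 + 2.34*y - 9.384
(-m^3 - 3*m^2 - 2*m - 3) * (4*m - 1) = -4*m^4 - 11*m^3 - 5*m^2 - 10*m + 3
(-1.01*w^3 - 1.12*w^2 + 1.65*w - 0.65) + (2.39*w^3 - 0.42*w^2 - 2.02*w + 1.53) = 1.38*w^3 - 1.54*w^2 - 0.37*w + 0.88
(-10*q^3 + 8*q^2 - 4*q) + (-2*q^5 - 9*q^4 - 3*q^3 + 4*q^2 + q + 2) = -2*q^5 - 9*q^4 - 13*q^3 + 12*q^2 - 3*q + 2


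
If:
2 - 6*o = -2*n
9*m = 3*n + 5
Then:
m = o + 2/9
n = 3*o - 1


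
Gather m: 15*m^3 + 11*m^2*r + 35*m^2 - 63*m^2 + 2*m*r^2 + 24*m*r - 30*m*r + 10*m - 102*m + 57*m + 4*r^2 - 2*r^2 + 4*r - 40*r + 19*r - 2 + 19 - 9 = 15*m^3 + m^2*(11*r - 28) + m*(2*r^2 - 6*r - 35) + 2*r^2 - 17*r + 8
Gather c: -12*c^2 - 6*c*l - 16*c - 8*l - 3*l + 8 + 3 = -12*c^2 + c*(-6*l - 16) - 11*l + 11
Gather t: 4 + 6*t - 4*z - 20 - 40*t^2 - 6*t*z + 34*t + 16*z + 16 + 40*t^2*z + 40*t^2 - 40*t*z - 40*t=40*t^2*z - 46*t*z + 12*z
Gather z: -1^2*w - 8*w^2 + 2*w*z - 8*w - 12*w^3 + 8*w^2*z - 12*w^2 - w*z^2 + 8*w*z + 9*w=-12*w^3 - 20*w^2 - w*z^2 + z*(8*w^2 + 10*w)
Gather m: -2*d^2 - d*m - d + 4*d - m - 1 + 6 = -2*d^2 + 3*d + m*(-d - 1) + 5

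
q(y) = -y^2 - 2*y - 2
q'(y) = -2*y - 2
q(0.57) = -3.46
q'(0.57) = -3.14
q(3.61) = -22.25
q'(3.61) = -9.22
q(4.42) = -30.38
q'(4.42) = -10.84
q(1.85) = -9.12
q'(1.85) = -5.70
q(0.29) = -2.66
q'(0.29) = -2.58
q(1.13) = -5.54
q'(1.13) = -4.26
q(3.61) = -22.25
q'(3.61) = -9.22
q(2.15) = -10.92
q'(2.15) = -6.30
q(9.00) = -101.00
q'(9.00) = -20.00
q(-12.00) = -122.00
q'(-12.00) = 22.00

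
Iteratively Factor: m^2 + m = (m)*(m + 1)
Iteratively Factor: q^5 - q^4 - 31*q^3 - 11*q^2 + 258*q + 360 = (q - 4)*(q^4 + 3*q^3 - 19*q^2 - 87*q - 90) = (q - 4)*(q + 2)*(q^3 + q^2 - 21*q - 45) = (q - 4)*(q + 2)*(q + 3)*(q^2 - 2*q - 15) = (q - 4)*(q + 2)*(q + 3)^2*(q - 5)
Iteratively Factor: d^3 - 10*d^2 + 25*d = (d - 5)*(d^2 - 5*d) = d*(d - 5)*(d - 5)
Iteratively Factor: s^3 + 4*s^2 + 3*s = (s + 1)*(s^2 + 3*s) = (s + 1)*(s + 3)*(s)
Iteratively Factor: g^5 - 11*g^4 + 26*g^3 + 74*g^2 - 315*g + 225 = (g - 3)*(g^4 - 8*g^3 + 2*g^2 + 80*g - 75) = (g - 3)*(g + 3)*(g^3 - 11*g^2 + 35*g - 25) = (g - 3)*(g - 1)*(g + 3)*(g^2 - 10*g + 25) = (g - 5)*(g - 3)*(g - 1)*(g + 3)*(g - 5)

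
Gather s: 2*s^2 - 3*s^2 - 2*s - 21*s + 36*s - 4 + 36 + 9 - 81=-s^2 + 13*s - 40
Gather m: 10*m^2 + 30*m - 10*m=10*m^2 + 20*m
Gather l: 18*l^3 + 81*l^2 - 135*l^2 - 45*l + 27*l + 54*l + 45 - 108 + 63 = 18*l^3 - 54*l^2 + 36*l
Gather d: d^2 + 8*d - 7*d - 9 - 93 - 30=d^2 + d - 132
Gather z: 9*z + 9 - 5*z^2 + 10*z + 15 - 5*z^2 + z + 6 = -10*z^2 + 20*z + 30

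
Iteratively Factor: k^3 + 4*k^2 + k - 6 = (k + 2)*(k^2 + 2*k - 3) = (k - 1)*(k + 2)*(k + 3)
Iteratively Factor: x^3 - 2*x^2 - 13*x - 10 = (x + 1)*(x^2 - 3*x - 10) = (x + 1)*(x + 2)*(x - 5)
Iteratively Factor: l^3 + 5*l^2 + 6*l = (l + 3)*(l^2 + 2*l) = l*(l + 3)*(l + 2)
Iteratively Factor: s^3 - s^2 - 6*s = (s + 2)*(s^2 - 3*s) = (s - 3)*(s + 2)*(s)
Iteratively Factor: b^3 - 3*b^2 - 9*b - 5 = (b - 5)*(b^2 + 2*b + 1) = (b - 5)*(b + 1)*(b + 1)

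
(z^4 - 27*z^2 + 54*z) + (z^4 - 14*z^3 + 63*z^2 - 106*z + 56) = 2*z^4 - 14*z^3 + 36*z^2 - 52*z + 56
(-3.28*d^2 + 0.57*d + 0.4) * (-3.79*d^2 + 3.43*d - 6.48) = 12.4312*d^4 - 13.4107*d^3 + 21.6935*d^2 - 2.3216*d - 2.592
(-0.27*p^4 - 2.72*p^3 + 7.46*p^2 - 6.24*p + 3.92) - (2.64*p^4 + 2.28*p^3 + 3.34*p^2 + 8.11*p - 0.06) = -2.91*p^4 - 5.0*p^3 + 4.12*p^2 - 14.35*p + 3.98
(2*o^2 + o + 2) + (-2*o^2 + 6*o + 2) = 7*o + 4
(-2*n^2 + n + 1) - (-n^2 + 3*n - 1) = -n^2 - 2*n + 2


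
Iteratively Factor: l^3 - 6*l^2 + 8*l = (l)*(l^2 - 6*l + 8) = l*(l - 4)*(l - 2)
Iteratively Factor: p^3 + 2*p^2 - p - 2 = (p + 1)*(p^2 + p - 2) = (p - 1)*(p + 1)*(p + 2)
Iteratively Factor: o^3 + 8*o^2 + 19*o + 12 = (o + 1)*(o^2 + 7*o + 12) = (o + 1)*(o + 4)*(o + 3)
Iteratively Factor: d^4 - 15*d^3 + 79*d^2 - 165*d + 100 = (d - 5)*(d^3 - 10*d^2 + 29*d - 20) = (d - 5)*(d - 4)*(d^2 - 6*d + 5) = (d - 5)^2*(d - 4)*(d - 1)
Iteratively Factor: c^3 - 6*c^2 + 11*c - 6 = (c - 1)*(c^2 - 5*c + 6) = (c - 2)*(c - 1)*(c - 3)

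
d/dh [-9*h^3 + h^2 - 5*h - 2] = -27*h^2 + 2*h - 5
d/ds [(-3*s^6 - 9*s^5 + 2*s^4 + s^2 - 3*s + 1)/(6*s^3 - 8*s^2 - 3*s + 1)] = s*(-54*s^7 - 12*s^6 + 273*s^5 + 58*s^4 - 69*s^3 + 44*s^2 - 45*s + 18)/(36*s^6 - 96*s^5 + 28*s^4 + 60*s^3 - 7*s^2 - 6*s + 1)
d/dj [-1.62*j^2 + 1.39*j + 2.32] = 1.39 - 3.24*j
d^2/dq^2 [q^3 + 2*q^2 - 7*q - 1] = 6*q + 4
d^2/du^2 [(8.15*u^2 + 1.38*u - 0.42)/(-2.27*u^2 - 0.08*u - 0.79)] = (-11.261924*u^3 + 100.677678*u^2 + 15.306156*u - 11.499394)/(11.697083*u^6 + 1.236696*u^5 + 12.255957*u^4 + 0.861296*u^3 + 4.265289*u^2 + 0.149784*u + 0.493039)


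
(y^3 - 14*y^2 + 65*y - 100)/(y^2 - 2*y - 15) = (y^2 - 9*y + 20)/(y + 3)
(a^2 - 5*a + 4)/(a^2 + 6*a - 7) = (a - 4)/(a + 7)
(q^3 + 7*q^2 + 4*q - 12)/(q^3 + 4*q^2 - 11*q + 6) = (q + 2)/(q - 1)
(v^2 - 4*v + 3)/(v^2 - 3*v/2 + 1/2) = 2*(v - 3)/(2*v - 1)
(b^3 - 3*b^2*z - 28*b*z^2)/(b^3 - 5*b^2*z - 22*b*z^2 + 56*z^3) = b/(b - 2*z)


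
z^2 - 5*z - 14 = (z - 7)*(z + 2)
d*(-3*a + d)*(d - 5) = -3*a*d^2 + 15*a*d + d^3 - 5*d^2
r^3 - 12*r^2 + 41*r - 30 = (r - 6)*(r - 5)*(r - 1)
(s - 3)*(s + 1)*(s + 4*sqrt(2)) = s^3 - 2*s^2 + 4*sqrt(2)*s^2 - 8*sqrt(2)*s - 3*s - 12*sqrt(2)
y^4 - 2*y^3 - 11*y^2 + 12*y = y*(y - 4)*(y - 1)*(y + 3)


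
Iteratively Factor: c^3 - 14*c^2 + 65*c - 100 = (c - 5)*(c^2 - 9*c + 20) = (c - 5)*(c - 4)*(c - 5)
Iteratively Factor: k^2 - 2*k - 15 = (k - 5)*(k + 3)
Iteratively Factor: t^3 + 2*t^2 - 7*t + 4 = (t - 1)*(t^2 + 3*t - 4) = (t - 1)*(t + 4)*(t - 1)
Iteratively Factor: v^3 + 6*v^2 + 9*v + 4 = (v + 1)*(v^2 + 5*v + 4) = (v + 1)^2*(v + 4)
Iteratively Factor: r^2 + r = (r)*(r + 1)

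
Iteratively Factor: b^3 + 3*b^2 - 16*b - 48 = (b + 3)*(b^2 - 16) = (b - 4)*(b + 3)*(b + 4)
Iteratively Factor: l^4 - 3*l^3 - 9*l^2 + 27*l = (l)*(l^3 - 3*l^2 - 9*l + 27) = l*(l + 3)*(l^2 - 6*l + 9) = l*(l - 3)*(l + 3)*(l - 3)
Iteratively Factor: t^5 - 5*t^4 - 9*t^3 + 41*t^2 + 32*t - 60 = (t + 2)*(t^4 - 7*t^3 + 5*t^2 + 31*t - 30) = (t - 3)*(t + 2)*(t^3 - 4*t^2 - 7*t + 10) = (t - 3)*(t - 1)*(t + 2)*(t^2 - 3*t - 10) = (t - 5)*(t - 3)*(t - 1)*(t + 2)*(t + 2)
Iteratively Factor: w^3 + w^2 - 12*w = (w + 4)*(w^2 - 3*w) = w*(w + 4)*(w - 3)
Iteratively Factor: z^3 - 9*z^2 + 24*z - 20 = (z - 5)*(z^2 - 4*z + 4) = (z - 5)*(z - 2)*(z - 2)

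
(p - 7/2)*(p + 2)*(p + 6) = p^3 + 9*p^2/2 - 16*p - 42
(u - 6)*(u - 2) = u^2 - 8*u + 12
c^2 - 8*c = c*(c - 8)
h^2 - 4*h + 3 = (h - 3)*(h - 1)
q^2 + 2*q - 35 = (q - 5)*(q + 7)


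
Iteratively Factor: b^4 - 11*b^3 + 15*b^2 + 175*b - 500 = (b - 5)*(b^3 - 6*b^2 - 15*b + 100) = (b - 5)*(b + 4)*(b^2 - 10*b + 25) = (b - 5)^2*(b + 4)*(b - 5)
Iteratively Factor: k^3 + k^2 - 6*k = (k)*(k^2 + k - 6) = k*(k + 3)*(k - 2)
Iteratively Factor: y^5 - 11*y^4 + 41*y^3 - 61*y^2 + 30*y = (y - 2)*(y^4 - 9*y^3 + 23*y^2 - 15*y) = (y - 3)*(y - 2)*(y^3 - 6*y^2 + 5*y) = (y - 3)*(y - 2)*(y - 1)*(y^2 - 5*y) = (y - 5)*(y - 3)*(y - 2)*(y - 1)*(y)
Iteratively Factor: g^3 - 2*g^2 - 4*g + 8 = (g - 2)*(g^2 - 4) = (g - 2)^2*(g + 2)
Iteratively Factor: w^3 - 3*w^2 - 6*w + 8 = (w - 4)*(w^2 + w - 2) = (w - 4)*(w + 2)*(w - 1)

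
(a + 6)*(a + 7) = a^2 + 13*a + 42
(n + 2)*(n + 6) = n^2 + 8*n + 12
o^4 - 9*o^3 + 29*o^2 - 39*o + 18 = (o - 3)^2*(o - 2)*(o - 1)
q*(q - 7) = q^2 - 7*q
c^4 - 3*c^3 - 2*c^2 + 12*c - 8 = (c - 2)^2*(c - 1)*(c + 2)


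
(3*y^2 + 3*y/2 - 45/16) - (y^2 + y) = 2*y^2 + y/2 - 45/16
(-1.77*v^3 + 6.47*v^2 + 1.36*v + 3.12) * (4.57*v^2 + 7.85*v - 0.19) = -8.0889*v^5 + 15.6734*v^4 + 57.341*v^3 + 23.7051*v^2 + 24.2336*v - 0.5928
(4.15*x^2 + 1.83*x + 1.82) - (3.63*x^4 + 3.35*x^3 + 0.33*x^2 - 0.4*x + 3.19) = -3.63*x^4 - 3.35*x^3 + 3.82*x^2 + 2.23*x - 1.37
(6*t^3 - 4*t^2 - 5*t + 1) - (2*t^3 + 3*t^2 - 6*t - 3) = 4*t^3 - 7*t^2 + t + 4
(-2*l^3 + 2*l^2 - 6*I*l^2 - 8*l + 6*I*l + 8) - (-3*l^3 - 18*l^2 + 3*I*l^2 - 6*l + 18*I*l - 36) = l^3 + 20*l^2 - 9*I*l^2 - 2*l - 12*I*l + 44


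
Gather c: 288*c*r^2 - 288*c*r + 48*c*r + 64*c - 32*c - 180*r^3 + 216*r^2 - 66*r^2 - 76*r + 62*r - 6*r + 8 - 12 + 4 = c*(288*r^2 - 240*r + 32) - 180*r^3 + 150*r^2 - 20*r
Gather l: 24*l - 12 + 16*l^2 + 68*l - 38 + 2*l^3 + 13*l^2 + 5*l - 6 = 2*l^3 + 29*l^2 + 97*l - 56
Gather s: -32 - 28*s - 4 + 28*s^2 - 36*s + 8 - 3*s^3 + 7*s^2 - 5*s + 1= -3*s^3 + 35*s^2 - 69*s - 27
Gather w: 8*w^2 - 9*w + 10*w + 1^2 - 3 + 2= 8*w^2 + w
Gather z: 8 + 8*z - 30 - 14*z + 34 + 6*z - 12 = 0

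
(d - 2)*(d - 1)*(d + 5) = d^3 + 2*d^2 - 13*d + 10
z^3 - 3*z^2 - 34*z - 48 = (z - 8)*(z + 2)*(z + 3)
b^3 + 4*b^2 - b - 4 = (b - 1)*(b + 1)*(b + 4)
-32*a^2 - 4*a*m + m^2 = (-8*a + m)*(4*a + m)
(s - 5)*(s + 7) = s^2 + 2*s - 35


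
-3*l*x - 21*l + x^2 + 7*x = (-3*l + x)*(x + 7)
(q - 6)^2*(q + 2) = q^3 - 10*q^2 + 12*q + 72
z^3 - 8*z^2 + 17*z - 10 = (z - 5)*(z - 2)*(z - 1)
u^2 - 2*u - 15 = (u - 5)*(u + 3)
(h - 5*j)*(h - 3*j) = h^2 - 8*h*j + 15*j^2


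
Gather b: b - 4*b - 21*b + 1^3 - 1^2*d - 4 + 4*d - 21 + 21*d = -24*b + 24*d - 24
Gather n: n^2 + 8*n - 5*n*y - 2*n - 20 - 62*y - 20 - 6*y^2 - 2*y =n^2 + n*(6 - 5*y) - 6*y^2 - 64*y - 40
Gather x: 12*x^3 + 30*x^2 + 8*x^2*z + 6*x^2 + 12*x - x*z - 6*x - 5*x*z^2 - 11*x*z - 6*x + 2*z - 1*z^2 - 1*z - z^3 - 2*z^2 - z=12*x^3 + x^2*(8*z + 36) + x*(-5*z^2 - 12*z) - z^3 - 3*z^2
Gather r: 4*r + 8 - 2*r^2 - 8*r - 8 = -2*r^2 - 4*r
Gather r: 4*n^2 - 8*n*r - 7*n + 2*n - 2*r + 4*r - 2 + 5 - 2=4*n^2 - 5*n + r*(2 - 8*n) + 1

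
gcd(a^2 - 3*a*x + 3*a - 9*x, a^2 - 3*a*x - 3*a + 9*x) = -a + 3*x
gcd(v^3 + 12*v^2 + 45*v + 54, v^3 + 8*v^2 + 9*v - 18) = v^2 + 9*v + 18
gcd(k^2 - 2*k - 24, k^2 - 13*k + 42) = k - 6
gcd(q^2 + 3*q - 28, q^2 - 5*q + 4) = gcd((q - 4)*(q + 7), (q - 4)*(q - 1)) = q - 4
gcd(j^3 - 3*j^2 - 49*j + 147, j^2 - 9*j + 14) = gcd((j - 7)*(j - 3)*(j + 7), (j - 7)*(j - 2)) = j - 7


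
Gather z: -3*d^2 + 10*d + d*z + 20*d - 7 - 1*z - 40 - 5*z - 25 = -3*d^2 + 30*d + z*(d - 6) - 72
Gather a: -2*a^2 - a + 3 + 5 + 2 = -2*a^2 - a + 10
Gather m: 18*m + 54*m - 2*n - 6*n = 72*m - 8*n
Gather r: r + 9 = r + 9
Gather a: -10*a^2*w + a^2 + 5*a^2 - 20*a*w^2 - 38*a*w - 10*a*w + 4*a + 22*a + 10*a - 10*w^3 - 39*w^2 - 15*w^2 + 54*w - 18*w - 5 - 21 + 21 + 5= a^2*(6 - 10*w) + a*(-20*w^2 - 48*w + 36) - 10*w^3 - 54*w^2 + 36*w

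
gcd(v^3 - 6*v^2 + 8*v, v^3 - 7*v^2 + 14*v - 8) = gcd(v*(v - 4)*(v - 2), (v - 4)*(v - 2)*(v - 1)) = v^2 - 6*v + 8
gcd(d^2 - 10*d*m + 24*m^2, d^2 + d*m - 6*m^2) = 1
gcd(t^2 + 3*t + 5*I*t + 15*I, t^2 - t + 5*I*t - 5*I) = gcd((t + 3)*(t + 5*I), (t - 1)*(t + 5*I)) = t + 5*I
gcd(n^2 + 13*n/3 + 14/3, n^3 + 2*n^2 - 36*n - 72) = n + 2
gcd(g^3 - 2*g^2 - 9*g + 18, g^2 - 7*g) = 1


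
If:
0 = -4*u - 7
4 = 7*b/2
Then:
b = 8/7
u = -7/4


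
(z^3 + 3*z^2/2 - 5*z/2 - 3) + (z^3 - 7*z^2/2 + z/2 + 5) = 2*z^3 - 2*z^2 - 2*z + 2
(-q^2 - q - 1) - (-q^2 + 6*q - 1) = -7*q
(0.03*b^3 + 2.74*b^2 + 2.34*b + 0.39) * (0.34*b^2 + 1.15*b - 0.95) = 0.0102*b^5 + 0.9661*b^4 + 3.9181*b^3 + 0.2206*b^2 - 1.7745*b - 0.3705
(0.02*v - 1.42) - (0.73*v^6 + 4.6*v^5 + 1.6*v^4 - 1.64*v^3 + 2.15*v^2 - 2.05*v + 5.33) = -0.73*v^6 - 4.6*v^5 - 1.6*v^4 + 1.64*v^3 - 2.15*v^2 + 2.07*v - 6.75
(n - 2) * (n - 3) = n^2 - 5*n + 6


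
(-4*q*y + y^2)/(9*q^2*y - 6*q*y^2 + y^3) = (-4*q + y)/(9*q^2 - 6*q*y + y^2)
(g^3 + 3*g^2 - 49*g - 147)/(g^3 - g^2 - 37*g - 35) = (g^2 + 10*g + 21)/(g^2 + 6*g + 5)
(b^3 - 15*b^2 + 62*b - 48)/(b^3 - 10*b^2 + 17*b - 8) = (b - 6)/(b - 1)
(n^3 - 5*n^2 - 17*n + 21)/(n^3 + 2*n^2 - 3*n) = (n - 7)/n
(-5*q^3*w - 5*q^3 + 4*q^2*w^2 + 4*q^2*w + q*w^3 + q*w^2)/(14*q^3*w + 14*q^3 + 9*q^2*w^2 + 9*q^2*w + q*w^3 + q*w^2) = (-5*q^2 + 4*q*w + w^2)/(14*q^2 + 9*q*w + w^2)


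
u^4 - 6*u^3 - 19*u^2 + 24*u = u*(u - 8)*(u - 1)*(u + 3)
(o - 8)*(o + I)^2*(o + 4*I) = o^4 - 8*o^3 + 6*I*o^3 - 9*o^2 - 48*I*o^2 + 72*o - 4*I*o + 32*I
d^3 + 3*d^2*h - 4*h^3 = (d - h)*(d + 2*h)^2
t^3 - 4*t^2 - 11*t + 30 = (t - 5)*(t - 2)*(t + 3)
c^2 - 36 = (c - 6)*(c + 6)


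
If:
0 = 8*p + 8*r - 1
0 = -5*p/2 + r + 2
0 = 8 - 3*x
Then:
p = 17/28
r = -27/56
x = 8/3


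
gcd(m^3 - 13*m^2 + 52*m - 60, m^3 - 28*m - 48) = m - 6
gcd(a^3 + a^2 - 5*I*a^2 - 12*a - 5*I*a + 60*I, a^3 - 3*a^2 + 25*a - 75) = a^2 + a*(-3 - 5*I) + 15*I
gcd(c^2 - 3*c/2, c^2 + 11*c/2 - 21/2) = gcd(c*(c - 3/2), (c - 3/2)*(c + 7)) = c - 3/2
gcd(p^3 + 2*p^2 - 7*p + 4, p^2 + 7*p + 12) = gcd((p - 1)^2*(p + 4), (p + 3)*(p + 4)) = p + 4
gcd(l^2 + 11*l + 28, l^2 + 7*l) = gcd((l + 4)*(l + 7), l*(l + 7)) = l + 7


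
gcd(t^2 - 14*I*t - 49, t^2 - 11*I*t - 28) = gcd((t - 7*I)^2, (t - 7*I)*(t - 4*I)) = t - 7*I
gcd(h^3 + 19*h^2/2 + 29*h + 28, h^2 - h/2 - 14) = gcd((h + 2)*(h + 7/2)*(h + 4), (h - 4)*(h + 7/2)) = h + 7/2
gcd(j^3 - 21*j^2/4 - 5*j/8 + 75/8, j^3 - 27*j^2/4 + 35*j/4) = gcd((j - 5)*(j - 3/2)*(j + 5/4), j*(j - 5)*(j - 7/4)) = j - 5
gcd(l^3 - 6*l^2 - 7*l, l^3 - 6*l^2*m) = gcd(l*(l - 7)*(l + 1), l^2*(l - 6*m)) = l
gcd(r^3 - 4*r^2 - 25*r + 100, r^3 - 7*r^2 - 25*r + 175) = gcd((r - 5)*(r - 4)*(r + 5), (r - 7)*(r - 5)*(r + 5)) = r^2 - 25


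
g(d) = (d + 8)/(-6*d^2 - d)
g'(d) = (d + 8)*(12*d + 1)/(-6*d^2 - d)^2 + 1/(-6*d^2 - d)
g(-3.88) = -0.05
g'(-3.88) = -0.04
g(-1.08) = -1.17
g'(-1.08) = -2.53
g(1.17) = -0.98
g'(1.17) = 1.46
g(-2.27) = -0.20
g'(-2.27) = -0.22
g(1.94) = -0.41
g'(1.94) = 0.36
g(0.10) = -50.62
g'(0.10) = 689.84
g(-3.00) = -0.10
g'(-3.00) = -0.09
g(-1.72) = -0.39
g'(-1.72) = -0.54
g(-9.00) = 0.00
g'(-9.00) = 0.00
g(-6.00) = -0.00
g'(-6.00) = -0.00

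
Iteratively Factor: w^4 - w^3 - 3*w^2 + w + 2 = (w - 2)*(w^3 + w^2 - w - 1) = (w - 2)*(w + 1)*(w^2 - 1) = (w - 2)*(w + 1)^2*(w - 1)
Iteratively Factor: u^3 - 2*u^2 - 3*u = (u)*(u^2 - 2*u - 3) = u*(u - 3)*(u + 1)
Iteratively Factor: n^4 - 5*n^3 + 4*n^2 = (n - 4)*(n^3 - n^2) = n*(n - 4)*(n^2 - n) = n*(n - 4)*(n - 1)*(n)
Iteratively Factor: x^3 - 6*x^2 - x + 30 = (x + 2)*(x^2 - 8*x + 15) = (x - 3)*(x + 2)*(x - 5)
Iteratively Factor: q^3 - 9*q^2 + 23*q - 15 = (q - 3)*(q^2 - 6*q + 5) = (q - 3)*(q - 1)*(q - 5)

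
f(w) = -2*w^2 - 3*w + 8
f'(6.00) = -27.00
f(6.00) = -82.00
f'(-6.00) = 21.00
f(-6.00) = -46.00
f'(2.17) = -11.68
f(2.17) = -7.93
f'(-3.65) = 11.60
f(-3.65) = -7.70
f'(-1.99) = 4.96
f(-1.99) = 6.05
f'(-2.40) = 6.60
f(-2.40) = 3.68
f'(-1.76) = 4.04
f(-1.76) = 7.08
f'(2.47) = -12.88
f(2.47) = -11.61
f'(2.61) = -13.44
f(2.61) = -13.45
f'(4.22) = -19.88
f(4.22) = -40.28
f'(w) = -4*w - 3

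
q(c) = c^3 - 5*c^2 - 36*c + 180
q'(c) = 3*c^2 - 10*c - 36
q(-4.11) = 174.07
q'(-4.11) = 55.78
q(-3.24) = 210.14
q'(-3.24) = 27.89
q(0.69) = 153.11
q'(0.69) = -41.47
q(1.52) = 117.24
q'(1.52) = -44.27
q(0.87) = 145.55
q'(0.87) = -42.43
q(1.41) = 122.10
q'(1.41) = -44.14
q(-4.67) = 137.23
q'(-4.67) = 76.13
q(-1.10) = 212.22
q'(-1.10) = -21.37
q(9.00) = 180.00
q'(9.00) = 117.00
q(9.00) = 180.00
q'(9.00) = 117.00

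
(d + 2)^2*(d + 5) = d^3 + 9*d^2 + 24*d + 20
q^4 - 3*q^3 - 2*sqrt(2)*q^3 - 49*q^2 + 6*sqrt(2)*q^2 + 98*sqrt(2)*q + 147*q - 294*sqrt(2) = (q - 7)*(q - 3)*(q + 7)*(q - 2*sqrt(2))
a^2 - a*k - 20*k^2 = (a - 5*k)*(a + 4*k)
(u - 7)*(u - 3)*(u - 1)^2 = u^4 - 12*u^3 + 42*u^2 - 52*u + 21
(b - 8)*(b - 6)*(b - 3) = b^3 - 17*b^2 + 90*b - 144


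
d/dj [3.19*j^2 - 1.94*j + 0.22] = 6.38*j - 1.94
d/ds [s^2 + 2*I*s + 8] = 2*s + 2*I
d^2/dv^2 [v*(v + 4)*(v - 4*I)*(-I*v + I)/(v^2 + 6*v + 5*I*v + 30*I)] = (-2*I*v^6 + v^5*(30 - 36*I) + v^4*(540 - 66*I) + v^3*(3188 + 2166*I) + v^2*(7560 + 11340*I) + v*(21600 + 13320*I) + 26400 - 12960*I)/(v^6 + v^5*(18 + 15*I) + v^4*(33 + 270*I) + v^3*(-1134 + 1495*I) + v^2*(-8100 + 990*I) + v*(-16200 - 13500*I) - 27000*I)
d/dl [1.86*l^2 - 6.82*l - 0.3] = 3.72*l - 6.82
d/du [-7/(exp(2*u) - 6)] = 14*exp(2*u)/(exp(2*u) - 6)^2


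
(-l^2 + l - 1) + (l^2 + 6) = l + 5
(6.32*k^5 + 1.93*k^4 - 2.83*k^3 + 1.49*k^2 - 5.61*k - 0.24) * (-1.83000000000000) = -11.5656*k^5 - 3.5319*k^4 + 5.1789*k^3 - 2.7267*k^2 + 10.2663*k + 0.4392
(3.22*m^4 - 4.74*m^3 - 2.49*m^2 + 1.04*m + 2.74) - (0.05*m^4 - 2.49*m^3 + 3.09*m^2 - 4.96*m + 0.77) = 3.17*m^4 - 2.25*m^3 - 5.58*m^2 + 6.0*m + 1.97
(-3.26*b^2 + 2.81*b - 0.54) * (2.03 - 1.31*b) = 4.2706*b^3 - 10.2989*b^2 + 6.4117*b - 1.0962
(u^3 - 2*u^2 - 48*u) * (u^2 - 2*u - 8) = u^5 - 4*u^4 - 52*u^3 + 112*u^2 + 384*u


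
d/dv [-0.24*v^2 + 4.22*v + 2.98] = 4.22 - 0.48*v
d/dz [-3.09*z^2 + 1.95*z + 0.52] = 1.95 - 6.18*z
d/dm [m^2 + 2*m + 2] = 2*m + 2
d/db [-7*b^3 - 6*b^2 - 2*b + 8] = -21*b^2 - 12*b - 2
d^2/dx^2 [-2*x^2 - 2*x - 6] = -4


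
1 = 1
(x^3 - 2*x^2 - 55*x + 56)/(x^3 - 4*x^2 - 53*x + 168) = (x - 1)/(x - 3)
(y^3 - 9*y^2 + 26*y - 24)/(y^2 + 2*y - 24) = (y^2 - 5*y + 6)/(y + 6)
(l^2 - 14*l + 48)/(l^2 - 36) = (l - 8)/(l + 6)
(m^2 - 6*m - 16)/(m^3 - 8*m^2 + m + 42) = (m - 8)/(m^2 - 10*m + 21)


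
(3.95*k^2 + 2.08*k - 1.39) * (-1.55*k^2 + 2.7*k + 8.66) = -6.1225*k^4 + 7.441*k^3 + 41.9775*k^2 + 14.2598*k - 12.0374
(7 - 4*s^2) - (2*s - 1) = -4*s^2 - 2*s + 8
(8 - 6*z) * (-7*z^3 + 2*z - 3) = 42*z^4 - 56*z^3 - 12*z^2 + 34*z - 24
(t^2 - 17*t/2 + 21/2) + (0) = t^2 - 17*t/2 + 21/2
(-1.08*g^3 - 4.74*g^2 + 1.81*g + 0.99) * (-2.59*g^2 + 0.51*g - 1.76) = 2.7972*g^5 + 11.7258*g^4 - 5.2045*g^3 + 6.7014*g^2 - 2.6807*g - 1.7424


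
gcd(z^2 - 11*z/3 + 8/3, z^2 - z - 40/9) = z - 8/3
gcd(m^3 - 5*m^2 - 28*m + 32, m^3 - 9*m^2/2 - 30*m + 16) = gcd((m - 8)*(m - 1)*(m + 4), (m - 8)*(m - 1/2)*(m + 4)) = m^2 - 4*m - 32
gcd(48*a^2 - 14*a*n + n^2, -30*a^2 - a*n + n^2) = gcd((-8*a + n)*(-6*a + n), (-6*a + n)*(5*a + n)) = 6*a - n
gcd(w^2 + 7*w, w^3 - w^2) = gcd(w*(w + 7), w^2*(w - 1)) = w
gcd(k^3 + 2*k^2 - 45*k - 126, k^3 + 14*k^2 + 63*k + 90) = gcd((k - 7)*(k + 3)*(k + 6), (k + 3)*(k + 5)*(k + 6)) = k^2 + 9*k + 18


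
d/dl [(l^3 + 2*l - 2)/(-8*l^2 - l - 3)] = ((16*l + 1)*(l^3 + 2*l - 2) - (3*l^2 + 2)*(8*l^2 + l + 3))/(8*l^2 + l + 3)^2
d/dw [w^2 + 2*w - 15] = 2*w + 2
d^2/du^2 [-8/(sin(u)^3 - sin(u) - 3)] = 8*(-9*sin(u)^6 + 14*sin(u)^4 - 27*sin(u)^3 - 7*sin(u)^2 + 21*sin(u) + 2)/(sin(u)*cos(u)^2 + 3)^3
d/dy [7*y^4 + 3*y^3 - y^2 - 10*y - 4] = 28*y^3 + 9*y^2 - 2*y - 10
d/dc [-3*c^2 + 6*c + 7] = 6 - 6*c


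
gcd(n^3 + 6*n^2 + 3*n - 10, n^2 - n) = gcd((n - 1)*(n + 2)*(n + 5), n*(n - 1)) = n - 1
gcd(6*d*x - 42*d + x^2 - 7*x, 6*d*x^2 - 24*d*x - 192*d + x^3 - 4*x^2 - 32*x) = 6*d + x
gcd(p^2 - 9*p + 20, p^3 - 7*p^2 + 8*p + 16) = p - 4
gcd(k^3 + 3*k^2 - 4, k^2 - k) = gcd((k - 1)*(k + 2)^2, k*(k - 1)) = k - 1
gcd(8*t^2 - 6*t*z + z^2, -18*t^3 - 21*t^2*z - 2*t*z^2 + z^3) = 1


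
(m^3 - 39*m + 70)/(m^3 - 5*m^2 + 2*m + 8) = (m^2 + 2*m - 35)/(m^2 - 3*m - 4)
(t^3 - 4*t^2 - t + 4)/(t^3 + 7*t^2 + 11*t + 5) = (t^2 - 5*t + 4)/(t^2 + 6*t + 5)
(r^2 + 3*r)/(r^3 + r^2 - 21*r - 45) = r/(r^2 - 2*r - 15)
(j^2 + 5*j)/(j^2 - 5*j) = (j + 5)/(j - 5)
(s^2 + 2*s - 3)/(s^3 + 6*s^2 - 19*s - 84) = (s - 1)/(s^2 + 3*s - 28)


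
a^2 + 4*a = a*(a + 4)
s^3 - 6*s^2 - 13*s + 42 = (s - 7)*(s - 2)*(s + 3)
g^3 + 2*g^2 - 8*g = g*(g - 2)*(g + 4)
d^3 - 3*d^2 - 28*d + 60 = (d - 6)*(d - 2)*(d + 5)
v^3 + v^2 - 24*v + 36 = (v - 3)*(v - 2)*(v + 6)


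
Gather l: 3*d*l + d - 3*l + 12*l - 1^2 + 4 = d + l*(3*d + 9) + 3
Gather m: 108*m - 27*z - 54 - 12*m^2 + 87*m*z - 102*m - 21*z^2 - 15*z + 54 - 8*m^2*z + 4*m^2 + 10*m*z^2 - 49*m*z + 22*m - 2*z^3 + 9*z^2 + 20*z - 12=m^2*(-8*z - 8) + m*(10*z^2 + 38*z + 28) - 2*z^3 - 12*z^2 - 22*z - 12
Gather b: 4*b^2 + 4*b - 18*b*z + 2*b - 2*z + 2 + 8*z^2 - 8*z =4*b^2 + b*(6 - 18*z) + 8*z^2 - 10*z + 2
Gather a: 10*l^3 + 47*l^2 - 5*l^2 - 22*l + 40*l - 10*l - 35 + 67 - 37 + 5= 10*l^3 + 42*l^2 + 8*l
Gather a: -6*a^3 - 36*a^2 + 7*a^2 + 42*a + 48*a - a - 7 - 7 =-6*a^3 - 29*a^2 + 89*a - 14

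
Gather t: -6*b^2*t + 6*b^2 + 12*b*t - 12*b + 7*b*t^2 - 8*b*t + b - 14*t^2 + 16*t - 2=6*b^2 - 11*b + t^2*(7*b - 14) + t*(-6*b^2 + 4*b + 16) - 2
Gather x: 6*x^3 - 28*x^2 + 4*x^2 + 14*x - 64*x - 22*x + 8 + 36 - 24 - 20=6*x^3 - 24*x^2 - 72*x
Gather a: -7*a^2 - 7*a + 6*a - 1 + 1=-7*a^2 - a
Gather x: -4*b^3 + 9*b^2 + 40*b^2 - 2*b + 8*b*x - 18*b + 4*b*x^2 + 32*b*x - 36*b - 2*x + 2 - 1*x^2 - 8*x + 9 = -4*b^3 + 49*b^2 - 56*b + x^2*(4*b - 1) + x*(40*b - 10) + 11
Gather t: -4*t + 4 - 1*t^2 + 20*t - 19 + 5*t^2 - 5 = 4*t^2 + 16*t - 20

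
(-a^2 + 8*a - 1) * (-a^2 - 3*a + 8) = a^4 - 5*a^3 - 31*a^2 + 67*a - 8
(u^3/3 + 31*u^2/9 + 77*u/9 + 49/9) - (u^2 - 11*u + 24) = u^3/3 + 22*u^2/9 + 176*u/9 - 167/9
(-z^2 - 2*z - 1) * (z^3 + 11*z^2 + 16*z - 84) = -z^5 - 13*z^4 - 39*z^3 + 41*z^2 + 152*z + 84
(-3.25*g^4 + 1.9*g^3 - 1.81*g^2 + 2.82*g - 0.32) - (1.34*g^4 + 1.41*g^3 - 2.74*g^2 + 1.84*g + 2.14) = -4.59*g^4 + 0.49*g^3 + 0.93*g^2 + 0.98*g - 2.46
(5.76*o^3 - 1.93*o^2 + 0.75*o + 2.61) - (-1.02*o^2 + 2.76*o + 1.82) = 5.76*o^3 - 0.91*o^2 - 2.01*o + 0.79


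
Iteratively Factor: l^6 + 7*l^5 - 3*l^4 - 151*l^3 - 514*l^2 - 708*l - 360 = (l + 2)*(l^5 + 5*l^4 - 13*l^3 - 125*l^2 - 264*l - 180) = (l - 5)*(l + 2)*(l^4 + 10*l^3 + 37*l^2 + 60*l + 36) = (l - 5)*(l + 2)^2*(l^3 + 8*l^2 + 21*l + 18) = (l - 5)*(l + 2)^2*(l + 3)*(l^2 + 5*l + 6) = (l - 5)*(l + 2)^2*(l + 3)^2*(l + 2)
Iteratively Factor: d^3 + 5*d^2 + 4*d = (d)*(d^2 + 5*d + 4) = d*(d + 1)*(d + 4)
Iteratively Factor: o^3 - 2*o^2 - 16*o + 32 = (o - 4)*(o^2 + 2*o - 8) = (o - 4)*(o - 2)*(o + 4)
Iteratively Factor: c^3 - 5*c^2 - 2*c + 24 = (c - 4)*(c^2 - c - 6) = (c - 4)*(c + 2)*(c - 3)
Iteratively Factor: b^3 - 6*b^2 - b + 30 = (b + 2)*(b^2 - 8*b + 15) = (b - 3)*(b + 2)*(b - 5)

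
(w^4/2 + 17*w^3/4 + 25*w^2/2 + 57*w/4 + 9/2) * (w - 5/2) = w^5/2 + 3*w^4 + 15*w^3/8 - 17*w^2 - 249*w/8 - 45/4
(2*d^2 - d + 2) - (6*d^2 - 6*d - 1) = -4*d^2 + 5*d + 3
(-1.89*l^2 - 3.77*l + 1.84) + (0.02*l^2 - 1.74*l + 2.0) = -1.87*l^2 - 5.51*l + 3.84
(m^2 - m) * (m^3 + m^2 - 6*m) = m^5 - 7*m^3 + 6*m^2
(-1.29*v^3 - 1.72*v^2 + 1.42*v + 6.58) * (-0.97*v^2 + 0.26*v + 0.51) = 1.2513*v^5 + 1.333*v^4 - 2.4825*v^3 - 6.8906*v^2 + 2.435*v + 3.3558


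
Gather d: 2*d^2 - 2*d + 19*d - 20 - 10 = 2*d^2 + 17*d - 30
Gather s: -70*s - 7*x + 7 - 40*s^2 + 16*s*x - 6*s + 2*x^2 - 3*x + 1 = -40*s^2 + s*(16*x - 76) + 2*x^2 - 10*x + 8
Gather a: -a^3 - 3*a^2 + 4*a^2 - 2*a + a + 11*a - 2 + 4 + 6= -a^3 + a^2 + 10*a + 8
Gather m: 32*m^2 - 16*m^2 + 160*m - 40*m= 16*m^2 + 120*m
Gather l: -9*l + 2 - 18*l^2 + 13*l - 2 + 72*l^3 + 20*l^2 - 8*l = 72*l^3 + 2*l^2 - 4*l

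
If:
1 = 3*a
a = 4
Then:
No Solution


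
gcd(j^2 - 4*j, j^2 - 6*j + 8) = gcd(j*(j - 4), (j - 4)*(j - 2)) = j - 4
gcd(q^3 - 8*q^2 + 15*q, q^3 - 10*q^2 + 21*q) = q^2 - 3*q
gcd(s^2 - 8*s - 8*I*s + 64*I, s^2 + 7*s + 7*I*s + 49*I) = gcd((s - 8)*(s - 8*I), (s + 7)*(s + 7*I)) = 1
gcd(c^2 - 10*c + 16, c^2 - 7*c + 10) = c - 2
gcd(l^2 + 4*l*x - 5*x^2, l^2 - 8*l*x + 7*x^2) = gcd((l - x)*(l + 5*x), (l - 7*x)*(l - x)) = -l + x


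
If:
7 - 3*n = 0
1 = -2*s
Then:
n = 7/3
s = -1/2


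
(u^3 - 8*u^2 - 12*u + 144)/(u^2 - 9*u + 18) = (u^2 - 2*u - 24)/(u - 3)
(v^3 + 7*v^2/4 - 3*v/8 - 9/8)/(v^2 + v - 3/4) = (4*v^2 + v - 3)/(2*(2*v - 1))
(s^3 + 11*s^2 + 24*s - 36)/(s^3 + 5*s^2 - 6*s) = (s + 6)/s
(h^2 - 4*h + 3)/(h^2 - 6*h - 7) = (-h^2 + 4*h - 3)/(-h^2 + 6*h + 7)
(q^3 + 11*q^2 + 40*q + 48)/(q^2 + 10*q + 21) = (q^2 + 8*q + 16)/(q + 7)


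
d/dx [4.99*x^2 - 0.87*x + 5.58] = 9.98*x - 0.87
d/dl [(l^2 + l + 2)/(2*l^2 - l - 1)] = (-3*l^2 - 10*l + 1)/(4*l^4 - 4*l^3 - 3*l^2 + 2*l + 1)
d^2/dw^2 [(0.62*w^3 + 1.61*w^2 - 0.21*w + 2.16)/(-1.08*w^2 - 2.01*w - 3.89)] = (-8.88178419700125e-16*w^5 + 7.67962800000001*w^3 - 3.61925999999999*w^2 - 89.718492*w - 51.313348)/(1.259712*w^6 + 7.033392*w^5 + 26.701812*w^4 + 58.787073*w^3 + 96.175971*w^2 + 91.246563*w + 58.863869)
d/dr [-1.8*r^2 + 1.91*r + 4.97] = 1.91 - 3.6*r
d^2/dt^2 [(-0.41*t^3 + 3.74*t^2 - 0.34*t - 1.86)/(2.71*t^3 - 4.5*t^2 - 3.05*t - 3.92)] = (7.105427357601e-15*t^7 + 44.933968*t^6 - 35.3150939999998*t^5 - 5.83083600000003*t^4 + 803.937162*t^3 - 602.343036*t^2 - 273.541656*t + 154.086252)/(19.902511*t^9 - 99.14535*t^8 + 97.433985*t^7 + 45.676884*t^6 + 177.168225*t^5 - 169.31919*t^4 - 226.255793*t^3 - 316.8438*t^2 - 140.60256*t - 60.236288)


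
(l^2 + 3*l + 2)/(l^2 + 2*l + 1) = (l + 2)/(l + 1)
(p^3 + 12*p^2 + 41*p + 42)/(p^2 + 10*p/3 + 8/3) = 3*(p^2 + 10*p + 21)/(3*p + 4)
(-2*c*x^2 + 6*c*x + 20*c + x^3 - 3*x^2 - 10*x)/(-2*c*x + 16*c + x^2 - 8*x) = (x^2 - 3*x - 10)/(x - 8)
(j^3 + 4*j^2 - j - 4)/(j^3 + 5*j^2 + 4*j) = (j - 1)/j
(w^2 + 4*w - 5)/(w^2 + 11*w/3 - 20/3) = 3*(w - 1)/(3*w - 4)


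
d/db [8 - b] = -1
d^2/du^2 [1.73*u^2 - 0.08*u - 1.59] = 3.46000000000000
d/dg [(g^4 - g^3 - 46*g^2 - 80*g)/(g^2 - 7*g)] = 2*(g^3 - 11*g^2 + 7*g + 201)/(g^2 - 14*g + 49)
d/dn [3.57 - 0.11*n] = -0.110000000000000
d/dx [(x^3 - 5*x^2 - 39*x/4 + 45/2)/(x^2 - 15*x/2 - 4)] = (4*x^4 - 60*x^3 + 141*x^2 - 20*x + 831)/(4*x^4 - 60*x^3 + 193*x^2 + 240*x + 64)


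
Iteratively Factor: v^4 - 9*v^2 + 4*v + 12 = (v - 2)*(v^3 + 2*v^2 - 5*v - 6) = (v - 2)*(v + 3)*(v^2 - v - 2) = (v - 2)*(v + 1)*(v + 3)*(v - 2)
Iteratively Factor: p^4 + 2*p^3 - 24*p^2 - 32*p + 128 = (p + 4)*(p^3 - 2*p^2 - 16*p + 32) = (p - 2)*(p + 4)*(p^2 - 16) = (p - 4)*(p - 2)*(p + 4)*(p + 4)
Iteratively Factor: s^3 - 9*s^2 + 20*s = (s - 5)*(s^2 - 4*s) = (s - 5)*(s - 4)*(s)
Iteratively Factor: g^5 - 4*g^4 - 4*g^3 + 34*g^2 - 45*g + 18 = (g - 3)*(g^4 - g^3 - 7*g^2 + 13*g - 6) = (g - 3)*(g + 3)*(g^3 - 4*g^2 + 5*g - 2) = (g - 3)*(g - 1)*(g + 3)*(g^2 - 3*g + 2) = (g - 3)*(g - 2)*(g - 1)*(g + 3)*(g - 1)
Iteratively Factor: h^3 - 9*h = (h - 3)*(h^2 + 3*h) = h*(h - 3)*(h + 3)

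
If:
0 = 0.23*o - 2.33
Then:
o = 10.13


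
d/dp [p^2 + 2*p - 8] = 2*p + 2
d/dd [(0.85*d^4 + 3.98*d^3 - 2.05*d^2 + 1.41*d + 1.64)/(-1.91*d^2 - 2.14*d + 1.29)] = (-3.247*d^5 - 13.0588*d^4 - 12.6484*d^3 + 22.4827*d^2 + 0.9758*d + 5.3285)/(3.6481*d^4 + 8.1748*d^3 - 0.348199999999999*d^2 - 5.5212*d + 1.6641)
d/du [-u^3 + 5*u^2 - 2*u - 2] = -3*u^2 + 10*u - 2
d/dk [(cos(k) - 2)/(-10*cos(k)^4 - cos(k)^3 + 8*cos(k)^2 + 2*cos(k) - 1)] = (-15*(1 - cos(2*k))^2/2 + 53*cos(k)/2 - 23*cos(2*k) + 39*cos(3*k)/2 + 4)*sin(k)/(10*cos(k)^4 + cos(k)^3 - 8*cos(k)^2 - 2*cos(k) + 1)^2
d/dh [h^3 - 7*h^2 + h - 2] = 3*h^2 - 14*h + 1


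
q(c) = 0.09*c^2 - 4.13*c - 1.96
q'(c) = 0.18*c - 4.13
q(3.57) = -15.56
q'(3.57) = -3.49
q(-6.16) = 26.90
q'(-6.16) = -5.24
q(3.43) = -15.07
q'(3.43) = -3.51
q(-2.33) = 8.15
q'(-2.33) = -4.55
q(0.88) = -5.52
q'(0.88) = -3.97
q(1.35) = -7.37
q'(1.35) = -3.89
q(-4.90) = 20.44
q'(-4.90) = -5.01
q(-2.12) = 7.20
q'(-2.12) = -4.51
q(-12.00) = 60.56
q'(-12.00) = -6.29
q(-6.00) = 26.06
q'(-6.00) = -5.21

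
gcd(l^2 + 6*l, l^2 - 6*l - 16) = 1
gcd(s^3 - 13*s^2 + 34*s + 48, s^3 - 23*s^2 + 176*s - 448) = s - 8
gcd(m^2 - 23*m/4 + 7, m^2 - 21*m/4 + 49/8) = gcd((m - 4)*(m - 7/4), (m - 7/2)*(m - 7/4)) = m - 7/4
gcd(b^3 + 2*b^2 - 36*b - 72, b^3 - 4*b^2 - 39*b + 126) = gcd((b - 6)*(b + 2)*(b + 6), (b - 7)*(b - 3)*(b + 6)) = b + 6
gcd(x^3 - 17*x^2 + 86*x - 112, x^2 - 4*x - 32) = x - 8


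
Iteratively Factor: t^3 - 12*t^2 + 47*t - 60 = (t - 5)*(t^2 - 7*t + 12) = (t - 5)*(t - 3)*(t - 4)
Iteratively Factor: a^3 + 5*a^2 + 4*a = (a + 4)*(a^2 + a) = a*(a + 4)*(a + 1)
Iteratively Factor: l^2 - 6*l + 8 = (l - 4)*(l - 2)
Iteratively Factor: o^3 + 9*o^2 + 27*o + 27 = (o + 3)*(o^2 + 6*o + 9) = (o + 3)^2*(o + 3)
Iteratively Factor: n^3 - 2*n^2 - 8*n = (n + 2)*(n^2 - 4*n) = (n - 4)*(n + 2)*(n)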